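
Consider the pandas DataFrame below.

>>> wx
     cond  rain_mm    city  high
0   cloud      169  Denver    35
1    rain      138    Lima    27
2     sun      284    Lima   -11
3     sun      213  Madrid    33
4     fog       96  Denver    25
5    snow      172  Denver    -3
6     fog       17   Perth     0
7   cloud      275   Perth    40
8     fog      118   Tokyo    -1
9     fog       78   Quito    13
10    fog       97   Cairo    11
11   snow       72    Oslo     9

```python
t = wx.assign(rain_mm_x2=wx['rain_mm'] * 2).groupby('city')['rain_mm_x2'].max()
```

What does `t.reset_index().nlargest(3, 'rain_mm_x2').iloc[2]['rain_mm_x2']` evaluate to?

426

add column rain_mm_x2 = wx['rain_mm'] * 2:
     cond  rain_mm    city  high  rain_mm_x2
0   cloud      169  Denver    35         338
1    rain      138    Lima    27         276
2     sun      284    Lima   -11         568
3     sun      213  Madrid    33         426
4     fog       96  Denver    25         192
5    snow      172  Denver    -3         344
6     fog       17   Perth     0          34
7   cloud      275   Perth    40         550
8     fog      118   Tokyo    -1         236
9     fog       78   Quito    13         156
10    fog       97   Cairo    11         194
11   snow       72    Oslo     9         144
group by city, max of rain_mm_x2:
city
Cairo     194
Denver    344
Lima      568
Madrid    426
Oslo      144
Perth     550
Quito     156
Tokyo     236
Name: rain_mm_x2, dtype: int64
reset_index():
     city  rain_mm_x2
0   Cairo         194
1  Denver         344
2    Lima         568
3  Madrid         426
4    Oslo         144
5   Perth         550
6   Quito         156
7   Tokyo         236
take 3 rows with largest rain_mm_x2:
     city  rain_mm_x2
2    Lima         568
5   Perth         550
3  Madrid         426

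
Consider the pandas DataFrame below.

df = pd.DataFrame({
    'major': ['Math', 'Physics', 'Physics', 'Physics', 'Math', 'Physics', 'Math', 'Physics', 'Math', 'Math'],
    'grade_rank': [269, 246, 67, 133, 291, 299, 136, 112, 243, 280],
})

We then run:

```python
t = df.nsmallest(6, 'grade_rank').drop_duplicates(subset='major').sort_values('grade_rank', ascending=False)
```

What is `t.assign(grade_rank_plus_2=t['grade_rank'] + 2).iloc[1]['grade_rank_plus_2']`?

69

take 6 rows with smallest grade_rank:
     major  grade_rank
2  Physics          67
7  Physics         112
3  Physics         133
6     Math         136
8     Math         243
1  Physics         246
drop duplicate major (keep=first):
     major  grade_rank
2  Physics          67
6     Math         136
sort by grade_rank descending:
     major  grade_rank
6     Math         136
2  Physics          67
add column grade_rank_plus_2 = t['grade_rank'] + 2:
     major  grade_rank  grade_rank_plus_2
6     Math         136                138
2  Physics          67                 69
Taking the value at position 1, column 'grade_rank_plus_2' gives 69.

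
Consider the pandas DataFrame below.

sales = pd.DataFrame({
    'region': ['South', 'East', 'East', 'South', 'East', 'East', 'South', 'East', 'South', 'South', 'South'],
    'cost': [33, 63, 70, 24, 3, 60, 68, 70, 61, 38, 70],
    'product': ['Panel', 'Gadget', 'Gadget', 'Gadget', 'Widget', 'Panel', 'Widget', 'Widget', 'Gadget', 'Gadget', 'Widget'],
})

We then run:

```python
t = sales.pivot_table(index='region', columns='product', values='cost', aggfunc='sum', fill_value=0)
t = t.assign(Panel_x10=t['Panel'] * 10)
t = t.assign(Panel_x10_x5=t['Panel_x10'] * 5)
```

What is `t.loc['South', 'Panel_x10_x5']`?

pivot: rows=region, cols=product, sum(cost):
product  Gadget  Panel  Widget
region                        
East        133     60      73
South       123     33     138
add column Panel_x10 = t['Panel'] * 10:
product  Gadget  Panel  Widget  Panel_x10
region                                   
East        133     60      73        600
South       123     33     138        330
add column Panel_x10_x5 = t['Panel_x10'] * 5:
product  Gadget  Panel  Widget  Panel_x10  Panel_x10_x5
region                                                 
East        133     60      73        600          3000
South       123     33     138        330          1650

1650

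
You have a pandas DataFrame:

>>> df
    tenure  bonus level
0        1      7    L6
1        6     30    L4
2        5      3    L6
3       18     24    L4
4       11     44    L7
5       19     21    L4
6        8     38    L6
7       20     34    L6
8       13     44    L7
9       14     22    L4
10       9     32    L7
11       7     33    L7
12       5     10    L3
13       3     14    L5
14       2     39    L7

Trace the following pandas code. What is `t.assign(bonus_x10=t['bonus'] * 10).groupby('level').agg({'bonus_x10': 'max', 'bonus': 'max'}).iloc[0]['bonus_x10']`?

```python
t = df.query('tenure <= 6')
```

100

filter rows where tenure <= 6:
    tenure  bonus level
0        1      7    L6
1        6     30    L4
2        5      3    L6
12       5     10    L3
13       3     14    L5
14       2     39    L7
add column bonus_x10 = t['bonus'] * 10:
    tenure  bonus level  bonus_x10
0        1      7    L6         70
1        6     30    L4        300
2        5      3    L6         30
12       5     10    L3        100
13       3     14    L5        140
14       2     39    L7        390
group by level: max(bonus_x10), max(bonus):
       bonus_x10  bonus
level                  
L3           100     10
L4           300     30
L5           140     14
L6            70      7
L7           390     39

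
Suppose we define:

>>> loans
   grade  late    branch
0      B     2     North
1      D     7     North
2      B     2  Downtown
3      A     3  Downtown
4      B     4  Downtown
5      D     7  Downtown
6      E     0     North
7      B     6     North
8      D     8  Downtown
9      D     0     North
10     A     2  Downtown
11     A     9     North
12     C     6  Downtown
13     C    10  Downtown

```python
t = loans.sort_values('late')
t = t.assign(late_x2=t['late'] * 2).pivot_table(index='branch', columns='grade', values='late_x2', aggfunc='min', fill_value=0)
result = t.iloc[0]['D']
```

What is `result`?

sort by late:
   grade  late    branch
6      E     0     North
9      D     0     North
0      B     2     North
2      B     2  Downtown
10     A     2  Downtown
3      A     3  Downtown
4      B     4  Downtown
7      B     6     North
12     C     6  Downtown
1      D     7     North
5      D     7  Downtown
8      D     8  Downtown
11     A     9     North
13     C    10  Downtown
add column late_x2 = t['late'] * 2:
   grade  late    branch  late_x2
6      E     0     North        0
9      D     0     North        0
0      B     2     North        4
2      B     2  Downtown        4
10     A     2  Downtown        4
3      A     3  Downtown        6
4      B     4  Downtown        8
7      B     6     North       12
12     C     6  Downtown       12
1      D     7     North       14
5      D     7  Downtown       14
8      D     8  Downtown       16
11     A     9     North       18
13     C    10  Downtown       20
pivot: rows=branch, cols=grade, min(late_x2):
grade      A  B   C   D  E
branch                    
Downtown   4  4  12  14  0
North     18  4   0   0  0
value at position 0, column 'D' → 14

14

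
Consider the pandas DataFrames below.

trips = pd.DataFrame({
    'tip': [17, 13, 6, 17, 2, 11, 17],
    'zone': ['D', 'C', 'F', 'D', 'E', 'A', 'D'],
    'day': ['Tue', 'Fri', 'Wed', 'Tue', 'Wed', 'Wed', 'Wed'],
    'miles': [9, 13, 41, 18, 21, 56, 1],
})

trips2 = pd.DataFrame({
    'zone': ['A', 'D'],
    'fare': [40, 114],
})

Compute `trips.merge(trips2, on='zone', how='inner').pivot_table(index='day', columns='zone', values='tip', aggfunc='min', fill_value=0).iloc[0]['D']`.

merge on 'zone' (how='inner') → 4 rows:
   tip zone  day  miles  fare
0   17    D  Tue      9   114
1   17    D  Tue     18   114
2   11    A  Wed     56    40
3   17    D  Wed      1   114
pivot: rows=day, cols=zone, min(tip):
zone   A   D
day         
Tue    0  17
Wed   11  17
Reading off the value at position 0, column 'D', we get 17.

17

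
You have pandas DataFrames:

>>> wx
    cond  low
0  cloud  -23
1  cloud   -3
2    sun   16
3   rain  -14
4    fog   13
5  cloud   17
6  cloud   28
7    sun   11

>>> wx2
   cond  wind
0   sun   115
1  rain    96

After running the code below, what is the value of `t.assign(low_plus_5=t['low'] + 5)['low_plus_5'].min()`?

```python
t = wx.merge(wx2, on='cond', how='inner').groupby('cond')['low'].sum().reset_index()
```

-9

merge on 'cond' (how='inner') → 3 rows:
   cond  low  wind
0   sun   16   115
1  rain  -14    96
2   sun   11   115
group by cond, sum of low:
cond
rain   -14
sun     27
Name: low, dtype: int64
reset_index():
   cond  low
0  rain  -14
1   sun   27
add column low_plus_5 = t['low'] + 5:
   cond  low  low_plus_5
0  rain  -14          -9
1   sun   27          32
So min() = -9.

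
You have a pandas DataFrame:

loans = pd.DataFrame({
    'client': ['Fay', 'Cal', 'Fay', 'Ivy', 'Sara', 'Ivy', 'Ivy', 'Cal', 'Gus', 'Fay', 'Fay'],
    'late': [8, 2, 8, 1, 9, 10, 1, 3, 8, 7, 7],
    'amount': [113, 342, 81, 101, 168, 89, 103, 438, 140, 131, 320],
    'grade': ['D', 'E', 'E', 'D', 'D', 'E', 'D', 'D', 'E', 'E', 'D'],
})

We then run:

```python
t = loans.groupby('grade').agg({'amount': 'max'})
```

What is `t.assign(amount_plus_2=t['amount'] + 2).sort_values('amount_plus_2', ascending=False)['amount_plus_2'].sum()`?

784

group by grade, max of amount:
       amount
grade        
D         438
E         342
add column amount_plus_2 = t['amount'] + 2:
       amount  amount_plus_2
grade                       
D         438            440
E         342            344
sort by amount_plus_2 descending:
       amount  amount_plus_2
grade                       
D         438            440
E         342            344
Reading off the sum of column 'amount_plus_2', we get 784.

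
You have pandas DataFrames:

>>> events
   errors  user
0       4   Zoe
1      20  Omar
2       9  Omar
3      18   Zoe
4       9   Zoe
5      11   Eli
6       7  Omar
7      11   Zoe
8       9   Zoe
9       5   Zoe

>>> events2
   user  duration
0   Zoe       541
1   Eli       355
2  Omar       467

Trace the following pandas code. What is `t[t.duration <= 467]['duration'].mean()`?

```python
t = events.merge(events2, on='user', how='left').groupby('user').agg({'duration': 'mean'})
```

merge on 'user' (how='left') → 10 rows:
   errors  user  duration
0       4   Zoe       541
1      20  Omar       467
2       9  Omar       467
3      18   Zoe       541
4       9   Zoe       541
5      11   Eli       355
6       7  Omar       467
7      11   Zoe       541
8       9   Zoe       541
9       5   Zoe       541
group by user, mean of duration:
      duration
user          
Eli      355.0
Omar     467.0
Zoe      541.0
filter rows where duration <= 467:
      duration
user          
Eli      355.0
Omar     467.0
Then the mean of column 'duration': 411.0

411.0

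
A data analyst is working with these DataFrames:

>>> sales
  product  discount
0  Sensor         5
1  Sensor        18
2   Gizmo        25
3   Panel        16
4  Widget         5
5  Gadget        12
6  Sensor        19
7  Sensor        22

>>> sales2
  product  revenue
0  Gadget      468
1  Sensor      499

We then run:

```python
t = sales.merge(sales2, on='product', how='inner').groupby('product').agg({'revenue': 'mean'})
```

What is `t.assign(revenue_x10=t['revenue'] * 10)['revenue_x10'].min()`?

merge on 'product' (how='inner') → 5 rows:
  product  discount  revenue
0  Sensor         5      499
1  Sensor        18      499
2  Gadget        12      468
3  Sensor        19      499
4  Sensor        22      499
group by product, mean of revenue:
         revenue
product         
Gadget     468.0
Sensor     499.0
add column revenue_x10 = t['revenue'] * 10:
         revenue  revenue_x10
product                      
Gadget     468.0       4680.0
Sensor     499.0       4990.0

4680.0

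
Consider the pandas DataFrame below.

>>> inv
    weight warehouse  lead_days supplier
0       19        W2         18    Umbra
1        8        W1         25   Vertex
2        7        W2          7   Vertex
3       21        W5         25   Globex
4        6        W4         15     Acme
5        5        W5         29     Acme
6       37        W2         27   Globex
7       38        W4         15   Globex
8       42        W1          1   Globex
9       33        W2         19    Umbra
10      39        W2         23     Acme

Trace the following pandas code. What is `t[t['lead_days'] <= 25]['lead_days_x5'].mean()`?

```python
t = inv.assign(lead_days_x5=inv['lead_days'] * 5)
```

82.2222222222

add column lead_days_x5 = inv['lead_days'] * 5:
    weight warehouse  lead_days supplier  lead_days_x5
0       19        W2         18    Umbra            90
1        8        W1         25   Vertex           125
2        7        W2          7   Vertex            35
3       21        W5         25   Globex           125
4        6        W4         15     Acme            75
5        5        W5         29     Acme           145
6       37        W2         27   Globex           135
7       38        W4         15   Globex            75
8       42        W1          1   Globex             5
9       33        W2         19    Umbra            95
10      39        W2         23     Acme           115
filter rows where lead_days <= 25:
    weight warehouse  lead_days supplier  lead_days_x5
0       19        W2         18    Umbra            90
1        8        W1         25   Vertex           125
2        7        W2          7   Vertex            35
3       21        W5         25   Globex           125
4        6        W4         15     Acme            75
7       38        W4         15   Globex            75
8       42        W1          1   Globex             5
9       33        W2         19    Umbra            95
10      39        W2         23     Acme           115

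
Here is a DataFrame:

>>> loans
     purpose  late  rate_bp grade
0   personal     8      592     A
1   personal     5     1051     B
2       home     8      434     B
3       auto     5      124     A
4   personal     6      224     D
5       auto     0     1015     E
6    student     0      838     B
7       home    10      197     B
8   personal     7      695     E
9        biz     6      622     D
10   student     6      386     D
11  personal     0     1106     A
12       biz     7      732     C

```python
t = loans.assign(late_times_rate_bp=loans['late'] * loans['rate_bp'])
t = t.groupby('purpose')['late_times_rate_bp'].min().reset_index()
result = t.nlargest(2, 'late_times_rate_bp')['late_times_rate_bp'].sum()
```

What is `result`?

5702

add column late_times_rate_bp = loans['late'] * loans['rate_bp']:
     purpose  late  rate_bp grade  late_times_rate_bp
0   personal     8      592     A                4736
1   personal     5     1051     B                5255
2       home     8      434     B                3472
3       auto     5      124     A                 620
4   personal     6      224     D                1344
5       auto     0     1015     E                   0
6    student     0      838     B                   0
7       home    10      197     B                1970
8   personal     7      695     E                4865
9        biz     6      622     D                3732
10   student     6      386     D                2316
11  personal     0     1106     A                   0
12       biz     7      732     C                5124
group by purpose, min of late_times_rate_bp:
purpose
auto           0
biz         3732
home        1970
personal       0
student        0
Name: late_times_rate_bp, dtype: int64
reset_index():
    purpose  late_times_rate_bp
0      auto                   0
1       biz                3732
2      home                1970
3  personal                   0
4   student                   0
take 2 rows with largest late_times_rate_bp:
  purpose  late_times_rate_bp
1     biz                3732
2    home                1970
Reading off the sum of column 'late_times_rate_bp', we get 5702.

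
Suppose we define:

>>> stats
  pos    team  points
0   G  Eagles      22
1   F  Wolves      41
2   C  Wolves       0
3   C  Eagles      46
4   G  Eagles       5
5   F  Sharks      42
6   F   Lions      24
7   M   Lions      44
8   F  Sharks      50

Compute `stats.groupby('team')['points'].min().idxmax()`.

Sharks

group by team, min of points:
team
Eagles     5
Lions     24
Sharks    42
Wolves     0
Name: points, dtype: int64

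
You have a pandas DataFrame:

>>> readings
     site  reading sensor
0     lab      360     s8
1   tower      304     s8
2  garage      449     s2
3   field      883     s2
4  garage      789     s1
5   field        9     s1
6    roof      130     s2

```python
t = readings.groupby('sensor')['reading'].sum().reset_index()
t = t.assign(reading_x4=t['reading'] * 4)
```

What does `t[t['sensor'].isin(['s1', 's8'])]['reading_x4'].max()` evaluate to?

3192

group by sensor, sum of reading:
sensor
s1     798
s2    1462
s8     664
Name: reading, dtype: int64
reset_index():
  sensor  reading
0     s1      798
1     s2     1462
2     s8      664
add column reading_x4 = t['reading'] * 4:
  sensor  reading  reading_x4
0     s1      798        3192
1     s2     1462        5848
2     s8      664        2656
filter rows where sensor in ['s1', 's8']:
  sensor  reading  reading_x4
0     s1      798        3192
2     s8      664        2656
Taking the max of column 'reading_x4' gives 3192.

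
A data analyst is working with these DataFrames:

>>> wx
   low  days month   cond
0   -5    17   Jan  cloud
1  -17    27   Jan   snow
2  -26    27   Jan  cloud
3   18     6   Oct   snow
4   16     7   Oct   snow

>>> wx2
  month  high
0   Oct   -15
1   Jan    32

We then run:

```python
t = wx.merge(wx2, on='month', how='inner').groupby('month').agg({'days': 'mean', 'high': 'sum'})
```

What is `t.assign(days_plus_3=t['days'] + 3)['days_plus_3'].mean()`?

18.0833333333

merge on 'month' (how='inner') → 5 rows:
   low  days month   cond  high
0   -5    17   Jan  cloud    32
1  -17    27   Jan   snow    32
2  -26    27   Jan  cloud    32
3   18     6   Oct   snow   -15
4   16     7   Oct   snow   -15
group by month: mean(days), sum(high):
            days  high
month                 
Jan    23.666667    96
Oct     6.500000   -30
add column days_plus_3 = t['days'] + 3:
            days  high  days_plus_3
month                              
Jan    23.666667    96    26.666667
Oct     6.500000   -30     9.500000
Taking the mean of column 'days_plus_3' gives 18.0833333333.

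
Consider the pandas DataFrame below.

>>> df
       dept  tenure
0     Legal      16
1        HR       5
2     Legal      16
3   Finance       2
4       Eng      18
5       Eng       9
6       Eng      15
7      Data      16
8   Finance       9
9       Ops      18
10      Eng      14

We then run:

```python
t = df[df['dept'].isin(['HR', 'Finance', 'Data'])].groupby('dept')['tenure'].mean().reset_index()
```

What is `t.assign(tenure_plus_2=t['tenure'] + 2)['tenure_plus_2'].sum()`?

filter rows where dept in ['HR', 'Finance', 'Data']:
      dept  tenure
1       HR       5
3  Finance       2
7     Data      16
8  Finance       9
group by dept, mean of tenure:
dept
Data       16.0
Finance     5.5
HR          5.0
Name: tenure, dtype: float64
reset_index():
      dept  tenure
0     Data    16.0
1  Finance     5.5
2       HR     5.0
add column tenure_plus_2 = t['tenure'] + 2:
      dept  tenure  tenure_plus_2
0     Data    16.0           18.0
1  Finance     5.5            7.5
2       HR     5.0            7.0

32.5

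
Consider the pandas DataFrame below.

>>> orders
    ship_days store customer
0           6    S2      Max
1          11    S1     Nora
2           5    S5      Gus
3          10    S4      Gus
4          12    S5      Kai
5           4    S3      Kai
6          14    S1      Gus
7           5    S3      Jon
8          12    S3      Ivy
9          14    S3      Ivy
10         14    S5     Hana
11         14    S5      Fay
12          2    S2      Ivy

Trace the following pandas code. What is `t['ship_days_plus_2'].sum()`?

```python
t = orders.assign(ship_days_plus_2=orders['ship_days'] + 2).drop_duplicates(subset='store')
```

add column ship_days_plus_2 = orders['ship_days'] + 2:
    ship_days store customer  ship_days_plus_2
0           6    S2      Max                 8
1          11    S1     Nora                13
2           5    S5      Gus                 7
3          10    S4      Gus                12
4          12    S5      Kai                14
5           4    S3      Kai                 6
6          14    S1      Gus                16
7           5    S3      Jon                 7
8          12    S3      Ivy                14
9          14    S3      Ivy                16
10         14    S5     Hana                16
11         14    S5      Fay                16
12          2    S2      Ivy                 4
drop duplicate store (keep=first):
   ship_days store customer  ship_days_plus_2
0          6    S2      Max                 8
1         11    S1     Nora                13
2          5    S5      Gus                 7
3         10    S4      Gus                12
5          4    S3      Kai                 6

46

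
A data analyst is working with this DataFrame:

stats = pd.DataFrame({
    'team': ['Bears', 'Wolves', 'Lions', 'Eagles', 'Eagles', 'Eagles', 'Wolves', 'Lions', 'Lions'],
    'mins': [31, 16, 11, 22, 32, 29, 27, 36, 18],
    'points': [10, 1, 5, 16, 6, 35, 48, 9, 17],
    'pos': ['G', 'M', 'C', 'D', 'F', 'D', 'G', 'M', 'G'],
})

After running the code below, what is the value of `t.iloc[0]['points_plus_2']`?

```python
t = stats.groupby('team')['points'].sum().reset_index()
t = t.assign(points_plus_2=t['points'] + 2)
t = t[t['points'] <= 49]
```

12

group by team, sum of points:
team
Bears     10
Eagles    57
Lions     31
Wolves    49
Name: points, dtype: int64
reset_index():
     team  points
0   Bears      10
1  Eagles      57
2   Lions      31
3  Wolves      49
add column points_plus_2 = t['points'] + 2:
     team  points  points_plus_2
0   Bears      10             12
1  Eagles      57             59
2   Lions      31             33
3  Wolves      49             51
filter rows where points <= 49:
     team  points  points_plus_2
0   Bears      10             12
2   Lions      31             33
3  Wolves      49             51
Hence 12.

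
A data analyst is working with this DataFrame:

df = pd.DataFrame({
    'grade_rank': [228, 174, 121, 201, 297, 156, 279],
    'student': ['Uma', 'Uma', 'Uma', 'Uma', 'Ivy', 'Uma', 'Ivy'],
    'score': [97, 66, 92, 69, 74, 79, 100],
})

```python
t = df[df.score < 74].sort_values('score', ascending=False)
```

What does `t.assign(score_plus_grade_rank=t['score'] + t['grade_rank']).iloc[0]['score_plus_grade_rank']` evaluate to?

filter rows where score < 74:
   grade_rank student  score
1         174     Uma     66
3         201     Uma     69
sort by score descending:
   grade_rank student  score
3         201     Uma     69
1         174     Uma     66
add column score_plus_grade_rank = t['score'] + t['grade_rank']:
   grade_rank student  score  score_plus_grade_rank
3         201     Uma     69                    270
1         174     Uma     66                    240
Reading off the value at position 0, column 'score_plus_grade_rank', we get 270.

270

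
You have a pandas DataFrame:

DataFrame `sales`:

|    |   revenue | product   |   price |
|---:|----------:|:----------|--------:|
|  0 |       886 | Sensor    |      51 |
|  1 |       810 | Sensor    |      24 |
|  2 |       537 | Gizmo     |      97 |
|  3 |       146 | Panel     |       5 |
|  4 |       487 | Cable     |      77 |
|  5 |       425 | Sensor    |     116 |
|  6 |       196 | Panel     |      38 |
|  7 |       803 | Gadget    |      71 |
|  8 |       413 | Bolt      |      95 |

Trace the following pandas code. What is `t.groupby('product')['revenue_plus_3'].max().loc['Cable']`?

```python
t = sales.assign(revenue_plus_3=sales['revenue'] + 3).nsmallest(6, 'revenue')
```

add column revenue_plus_3 = sales['revenue'] + 3:
   revenue product  price  revenue_plus_3
0      886  Sensor     51             889
1      810  Sensor     24             813
2      537   Gizmo     97             540
3      146   Panel      5             149
4      487   Cable     77             490
5      425  Sensor    116             428
6      196   Panel     38             199
7      803  Gadget     71             806
8      413    Bolt     95             416
take 6 rows with smallest revenue:
   revenue product  price  revenue_plus_3
3      146   Panel      5             149
6      196   Panel     38             199
8      413    Bolt     95             416
5      425  Sensor    116             428
4      487   Cable     77             490
2      537   Gizmo     97             540
group by product, max of revenue_plus_3:
product
Bolt      416
Cable     490
Gizmo     540
Panel     199
Sensor    428
Name: revenue_plus_3, dtype: int64
So loc['Cable'] = 490.

490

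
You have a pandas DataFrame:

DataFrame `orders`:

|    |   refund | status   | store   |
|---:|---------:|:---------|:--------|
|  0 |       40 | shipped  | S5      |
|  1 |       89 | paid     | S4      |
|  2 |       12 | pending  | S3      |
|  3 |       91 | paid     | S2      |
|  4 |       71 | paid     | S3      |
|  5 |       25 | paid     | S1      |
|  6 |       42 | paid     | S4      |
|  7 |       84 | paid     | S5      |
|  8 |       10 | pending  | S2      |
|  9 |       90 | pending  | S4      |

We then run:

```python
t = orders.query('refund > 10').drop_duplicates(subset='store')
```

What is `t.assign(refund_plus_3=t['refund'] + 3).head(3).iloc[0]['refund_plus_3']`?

43

filter rows where refund > 10:
   refund   status store
0      40  shipped    S5
1      89     paid    S4
2      12  pending    S3
3      91     paid    S2
4      71     paid    S3
5      25     paid    S1
6      42     paid    S4
7      84     paid    S5
9      90  pending    S4
drop duplicate store (keep=first):
   refund   status store
0      40  shipped    S5
1      89     paid    S4
2      12  pending    S3
3      91     paid    S2
5      25     paid    S1
add column refund_plus_3 = t['refund'] + 3:
   refund   status store  refund_plus_3
0      40  shipped    S5             43
1      89     paid    S4             92
2      12  pending    S3             15
3      91     paid    S2             94
5      25     paid    S1             28
take first 3 rows:
   refund   status store  refund_plus_3
0      40  shipped    S5             43
1      89     paid    S4             92
2      12  pending    S3             15
Taking the value at position 0, column 'refund_plus_3' gives 43.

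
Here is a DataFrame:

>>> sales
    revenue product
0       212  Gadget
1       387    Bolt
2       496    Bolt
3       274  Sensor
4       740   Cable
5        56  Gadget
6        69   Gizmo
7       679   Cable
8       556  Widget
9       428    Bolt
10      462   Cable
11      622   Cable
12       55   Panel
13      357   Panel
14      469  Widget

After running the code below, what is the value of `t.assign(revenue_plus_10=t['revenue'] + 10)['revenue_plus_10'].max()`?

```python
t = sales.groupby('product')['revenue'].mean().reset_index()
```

635.75

group by product, mean of revenue:
product
Bolt      437.00
Cable     625.75
Gadget    134.00
Gizmo      69.00
Panel     206.00
Sensor    274.00
Widget    512.50
Name: revenue, dtype: float64
reset_index():
  product  revenue
0    Bolt   437.00
1   Cable   625.75
2  Gadget   134.00
3   Gizmo    69.00
4   Panel   206.00
5  Sensor   274.00
6  Widget   512.50
add column revenue_plus_10 = t['revenue'] + 10:
  product  revenue  revenue_plus_10
0    Bolt   437.00           447.00
1   Cable   625.75           635.75
2  Gadget   134.00           144.00
3   Gizmo    69.00            79.00
4   Panel   206.00           216.00
5  Sensor   274.00           284.00
6  Widget   512.50           522.50
Then the max of column 'revenue_plus_10': 635.75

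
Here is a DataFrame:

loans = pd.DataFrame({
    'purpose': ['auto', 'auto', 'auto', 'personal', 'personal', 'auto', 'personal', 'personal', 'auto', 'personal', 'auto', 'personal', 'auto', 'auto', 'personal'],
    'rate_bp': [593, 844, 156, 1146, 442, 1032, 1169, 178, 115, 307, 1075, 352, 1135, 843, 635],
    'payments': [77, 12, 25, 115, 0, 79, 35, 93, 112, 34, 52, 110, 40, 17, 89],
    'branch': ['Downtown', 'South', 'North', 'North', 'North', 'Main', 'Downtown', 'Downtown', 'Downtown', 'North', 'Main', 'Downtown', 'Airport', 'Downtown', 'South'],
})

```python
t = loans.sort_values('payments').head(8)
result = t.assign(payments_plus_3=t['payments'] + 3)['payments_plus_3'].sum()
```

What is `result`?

sort by payments:
     purpose  rate_bp  payments    branch
4   personal      442         0     North
1       auto      844        12     South
13      auto      843        17  Downtown
2       auto      156        25     North
9   personal      307        34     North
6   personal     1169        35  Downtown
12      auto     1135        40   Airport
10      auto     1075        52      Main
0       auto      593        77  Downtown
5       auto     1032        79      Main
14  personal      635        89     South
7   personal      178        93  Downtown
11  personal      352       110  Downtown
8       auto      115       112  Downtown
3   personal     1146       115     North
take first 8 rows:
     purpose  rate_bp  payments    branch
4   personal      442         0     North
1       auto      844        12     South
13      auto      843        17  Downtown
2       auto      156        25     North
9   personal      307        34     North
6   personal     1169        35  Downtown
12      auto     1135        40   Airport
10      auto     1075        52      Main
add column payments_plus_3 = t['payments'] + 3:
     purpose  rate_bp  payments    branch  payments_plus_3
4   personal      442         0     North                3
1       auto      844        12     South               15
13      auto      843        17  Downtown               20
2       auto      156        25     North               28
9   personal      307        34     North               37
6   personal     1169        35  Downtown               38
12      auto     1135        40   Airport               43
10      auto     1075        52      Main               55
Hence 239.

239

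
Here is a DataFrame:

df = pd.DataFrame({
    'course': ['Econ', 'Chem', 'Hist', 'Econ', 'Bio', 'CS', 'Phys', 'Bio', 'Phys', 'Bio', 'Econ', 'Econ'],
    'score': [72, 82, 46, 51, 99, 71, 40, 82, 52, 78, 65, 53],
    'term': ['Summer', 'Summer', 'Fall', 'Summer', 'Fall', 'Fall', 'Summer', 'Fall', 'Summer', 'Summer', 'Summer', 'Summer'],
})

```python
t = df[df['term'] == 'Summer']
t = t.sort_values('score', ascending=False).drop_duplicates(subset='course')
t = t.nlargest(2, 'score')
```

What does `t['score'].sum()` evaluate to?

160

filter rows where term == 'Summer':
   course  score    term
0    Econ     72  Summer
1    Chem     82  Summer
3    Econ     51  Summer
6    Phys     40  Summer
8    Phys     52  Summer
9     Bio     78  Summer
10   Econ     65  Summer
11   Econ     53  Summer
sort by score descending:
   course  score    term
1    Chem     82  Summer
9     Bio     78  Summer
0    Econ     72  Summer
10   Econ     65  Summer
11   Econ     53  Summer
8    Phys     52  Summer
3    Econ     51  Summer
6    Phys     40  Summer
drop duplicate course (keep=first):
  course  score    term
1   Chem     82  Summer
9    Bio     78  Summer
0   Econ     72  Summer
8   Phys     52  Summer
take 2 rows with largest score:
  course  score    term
1   Chem     82  Summer
9    Bio     78  Summer
Hence 160.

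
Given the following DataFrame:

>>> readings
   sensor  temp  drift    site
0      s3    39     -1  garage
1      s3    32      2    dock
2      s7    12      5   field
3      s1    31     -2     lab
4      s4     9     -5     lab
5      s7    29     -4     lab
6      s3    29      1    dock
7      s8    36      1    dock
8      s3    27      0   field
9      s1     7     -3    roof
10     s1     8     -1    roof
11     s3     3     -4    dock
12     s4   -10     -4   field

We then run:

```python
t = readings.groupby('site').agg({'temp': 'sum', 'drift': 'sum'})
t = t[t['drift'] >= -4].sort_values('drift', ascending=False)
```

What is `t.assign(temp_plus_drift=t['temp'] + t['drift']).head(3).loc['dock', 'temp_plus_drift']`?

group by site: sum(temp), sum(drift):
        temp  drift
site               
dock     100      0
field     29      1
garage    39     -1
lab       69    -11
roof      15     -4
filter rows where drift >= -4:
        temp  drift
site               
dock     100      0
field     29      1
garage    39     -1
roof      15     -4
sort by drift descending:
        temp  drift
site               
field     29      1
dock     100      0
garage    39     -1
roof      15     -4
add column temp_plus_drift = t['temp'] + t['drift']:
        temp  drift  temp_plus_drift
site                                
field     29      1               30
dock     100      0              100
garage    39     -1               38
roof      15     -4               11
take first 3 rows:
        temp  drift  temp_plus_drift
site                                
field     29      1               30
dock     100      0              100
garage    39     -1               38

100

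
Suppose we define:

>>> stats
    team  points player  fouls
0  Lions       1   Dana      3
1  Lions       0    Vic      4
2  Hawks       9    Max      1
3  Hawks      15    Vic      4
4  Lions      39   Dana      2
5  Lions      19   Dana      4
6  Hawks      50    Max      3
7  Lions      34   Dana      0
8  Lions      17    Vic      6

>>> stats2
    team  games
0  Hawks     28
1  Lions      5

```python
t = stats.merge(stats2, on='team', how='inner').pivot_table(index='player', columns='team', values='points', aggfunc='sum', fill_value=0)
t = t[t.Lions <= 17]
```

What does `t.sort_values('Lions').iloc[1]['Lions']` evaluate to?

merge on 'team' (how='inner') → 9 rows:
    team  points player  fouls  games
0  Lions       1   Dana      3      5
1  Lions       0    Vic      4      5
2  Hawks       9    Max      1     28
3  Hawks      15    Vic      4     28
4  Lions      39   Dana      2      5
5  Lions      19   Dana      4      5
6  Hawks      50    Max      3     28
7  Lions      34   Dana      0      5
8  Lions      17    Vic      6      5
pivot: rows=player, cols=team, sum(points):
team    Hawks  Lions
player              
Dana        0     93
Max        59      0
Vic        15     17
filter rows where Lions <= 17:
team    Hawks  Lions
player              
Max        59      0
Vic        15     17
sort by Lions:
team    Hawks  Lions
player              
Max        59      0
Vic        15     17
So iloc[1]['Lions'] = 17.

17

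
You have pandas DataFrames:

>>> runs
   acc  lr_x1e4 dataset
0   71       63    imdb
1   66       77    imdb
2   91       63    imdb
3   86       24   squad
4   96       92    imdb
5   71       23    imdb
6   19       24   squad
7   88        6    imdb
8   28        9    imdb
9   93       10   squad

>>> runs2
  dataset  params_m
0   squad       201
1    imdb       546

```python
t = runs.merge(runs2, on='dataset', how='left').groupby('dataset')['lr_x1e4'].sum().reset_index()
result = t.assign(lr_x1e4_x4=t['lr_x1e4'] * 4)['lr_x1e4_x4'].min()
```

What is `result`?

232

merge on 'dataset' (how='left') → 10 rows:
   acc  lr_x1e4 dataset  params_m
0   71       63    imdb       546
1   66       77    imdb       546
2   91       63    imdb       546
3   86       24   squad       201
4   96       92    imdb       546
5   71       23    imdb       546
6   19       24   squad       201
7   88        6    imdb       546
8   28        9    imdb       546
9   93       10   squad       201
group by dataset, sum of lr_x1e4:
dataset
imdb     333
squad     58
Name: lr_x1e4, dtype: int64
reset_index():
  dataset  lr_x1e4
0    imdb      333
1   squad       58
add column lr_x1e4_x4 = t['lr_x1e4'] * 4:
  dataset  lr_x1e4  lr_x1e4_x4
0    imdb      333        1332
1   squad       58         232
So min() = 232.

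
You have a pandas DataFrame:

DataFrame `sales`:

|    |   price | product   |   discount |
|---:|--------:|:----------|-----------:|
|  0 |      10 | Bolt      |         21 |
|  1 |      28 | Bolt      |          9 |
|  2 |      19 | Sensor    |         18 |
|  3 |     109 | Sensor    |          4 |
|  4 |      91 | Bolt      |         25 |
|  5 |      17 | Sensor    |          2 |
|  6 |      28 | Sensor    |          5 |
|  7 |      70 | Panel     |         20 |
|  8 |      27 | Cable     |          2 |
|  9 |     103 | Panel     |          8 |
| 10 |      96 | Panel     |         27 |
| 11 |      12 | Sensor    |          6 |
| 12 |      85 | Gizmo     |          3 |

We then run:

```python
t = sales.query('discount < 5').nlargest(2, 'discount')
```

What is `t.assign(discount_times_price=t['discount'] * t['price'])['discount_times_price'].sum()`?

filter rows where discount < 5:
    price product  discount
3     109  Sensor         4
5      17  Sensor         2
8      27   Cable         2
12     85   Gizmo         3
take 2 rows with largest discount:
    price product  discount
3     109  Sensor         4
12     85   Gizmo         3
add column discount_times_price = t['discount'] * t['price']:
    price product  discount  discount_times_price
3     109  Sensor         4                   436
12     85   Gizmo         3                   255
Reading off the sum of column 'discount_times_price', we get 691.

691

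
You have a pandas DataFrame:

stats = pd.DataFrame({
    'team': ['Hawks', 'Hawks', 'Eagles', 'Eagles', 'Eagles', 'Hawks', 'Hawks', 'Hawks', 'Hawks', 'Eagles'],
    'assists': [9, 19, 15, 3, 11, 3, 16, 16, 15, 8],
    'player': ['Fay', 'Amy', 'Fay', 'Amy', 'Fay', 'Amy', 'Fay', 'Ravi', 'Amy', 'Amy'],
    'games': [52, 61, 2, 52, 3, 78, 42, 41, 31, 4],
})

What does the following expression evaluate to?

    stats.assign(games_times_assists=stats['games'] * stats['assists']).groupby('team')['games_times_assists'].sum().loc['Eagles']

add column games_times_assists = stats['games'] * stats['assists']:
     team  assists player  games  games_times_assists
0   Hawks        9    Fay     52                  468
1   Hawks       19    Amy     61                 1159
2  Eagles       15    Fay      2                   30
3  Eagles        3    Amy     52                  156
4  Eagles       11    Fay      3                   33
5   Hawks        3    Amy     78                  234
6   Hawks       16    Fay     42                  672
7   Hawks       16   Ravi     41                  656
8   Hawks       15    Amy     31                  465
9  Eagles        8    Amy      4                   32
group by team, sum of games_times_assists:
team
Eagles     251
Hawks     3654
Name: games_times_assists, dtype: int64

251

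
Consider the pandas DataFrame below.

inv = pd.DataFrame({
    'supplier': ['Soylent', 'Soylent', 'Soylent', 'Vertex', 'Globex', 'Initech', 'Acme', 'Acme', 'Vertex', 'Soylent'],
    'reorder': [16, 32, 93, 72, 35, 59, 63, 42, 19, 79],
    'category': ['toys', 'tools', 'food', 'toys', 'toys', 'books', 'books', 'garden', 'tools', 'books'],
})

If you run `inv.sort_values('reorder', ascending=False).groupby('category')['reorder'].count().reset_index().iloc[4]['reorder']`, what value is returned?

sort by reorder descending:
  supplier  reorder category
2  Soylent       93     food
9  Soylent       79    books
3   Vertex       72     toys
6     Acme       63    books
5  Initech       59    books
7     Acme       42   garden
4   Globex       35     toys
1  Soylent       32    tools
8   Vertex       19    tools
0  Soylent       16     toys
group by category, count of reorder:
category
books     3
food      1
garden    1
tools     2
toys      3
Name: reorder, dtype: int64
reset_index():
  category  reorder
0    books        3
1     food        1
2   garden        1
3    tools        2
4     toys        3
value at position 4, column 'reorder' → 3

3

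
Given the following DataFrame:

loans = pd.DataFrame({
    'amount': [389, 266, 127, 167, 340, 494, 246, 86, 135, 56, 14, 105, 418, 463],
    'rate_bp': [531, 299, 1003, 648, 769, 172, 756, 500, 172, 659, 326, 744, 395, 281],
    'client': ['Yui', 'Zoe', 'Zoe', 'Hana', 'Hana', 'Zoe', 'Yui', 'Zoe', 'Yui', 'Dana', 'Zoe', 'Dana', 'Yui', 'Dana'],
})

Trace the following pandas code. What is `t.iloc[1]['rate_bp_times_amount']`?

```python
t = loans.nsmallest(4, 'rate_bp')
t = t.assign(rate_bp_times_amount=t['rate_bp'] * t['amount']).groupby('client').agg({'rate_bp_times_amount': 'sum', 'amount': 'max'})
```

23220

take 4 rows with smallest rate_bp:
    amount  rate_bp client
5      494      172    Zoe
8      135      172    Yui
13     463      281   Dana
1      266      299    Zoe
add column rate_bp_times_amount = t['rate_bp'] * t['amount']:
    amount  rate_bp client  rate_bp_times_amount
5      494      172    Zoe                 84968
8      135      172    Yui                 23220
13     463      281   Dana                130103
1      266      299    Zoe                 79534
group by client: sum(rate_bp_times_amount), max(amount):
        rate_bp_times_amount  amount
client                              
Dana                  130103     463
Yui                    23220     135
Zoe                   164502     494
Reading off the value at position 1, column 'rate_bp_times_amount', we get 23220.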